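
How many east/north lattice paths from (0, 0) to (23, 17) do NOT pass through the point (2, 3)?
Number of paths = 65532784800

Total paths from (0, 0) to (23, 17): C(40, 23) = 88732378800. Paths through (2, 3): (paths (0, 0) → (2, 3)) × (paths (2, 3) → (23, 17)) = C(5, 2) · C(35, 21) = 10 · 2319959400 = 23199594000. Avoidance count = 88732378800 − 23199594000 = 65532784800.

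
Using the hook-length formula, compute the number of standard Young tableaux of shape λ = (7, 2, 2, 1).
# SYT of shape (7, 2, 2, 1) = 2079

Hook-length formula: f^λ = n! / Π hook(c), product over all cells c of the Young diagram. For λ = (7, 2, 2, 1), n = 12 boxes. Hook lengths by row (left-to-right, top-to-bottom): [10, 8, 5, 4, 3, 2, 1]; [4, 2]; [3, 1]; [1]. Product of hooks = 230400. So f^λ = 12! / 230400 = 479001600 / 230400 = 2079.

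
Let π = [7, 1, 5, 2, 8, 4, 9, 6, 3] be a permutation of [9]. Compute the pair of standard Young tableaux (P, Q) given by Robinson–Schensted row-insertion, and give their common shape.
P = [1, 2, 3, 6] / [4, 8, 9] / [5] / [7];  Q = [1, 3, 5, 7] / [2, 6, 8] / [4] / [9];  common shape = (4, 3, 1, 1)

Row-insert the values π_1, π_2, … into P one at a time, bumping the leftmost entry strictly greater than the inserted value down to the next row. The recording tableau Q records, in position (i, j), the step at which that cell was added to P.
  Insert 7 (step 1): P = [7];  Q = [1]
  Insert 1 (step 2): P = [1] / [7];  Q = [1] / [2]
  Insert 5 (step 3): P = [1, 5] / [7];  Q = [1, 3] / [2]
  Insert 2 (step 4): P = [1, 2] / [5] / [7];  Q = [1, 3] / [2] / [4]
  Insert 8 (step 5): P = [1, 2, 8] / [5] / [7];  Q = [1, 3, 5] / [2] / [4]
  Insert 4 (step 6): P = [1, 2, 4] / [5, 8] / [7];  Q = [1, 3, 5] / [2, 6] / [4]
  Insert 9 (step 7): P = [1, 2, 4, 9] / [5, 8] / [7];  Q = [1, 3, 5, 7] / [2, 6] / [4]
  Insert 6 (step 8): P = [1, 2, 4, 6] / [5, 8, 9] / [7];  Q = [1, 3, 5, 7] / [2, 6, 8] / [4]
  Insert 3 (step 9): P = [1, 2, 3, 6] / [4, 8, 9] / [5] / [7];  Q = [1, 3, 5, 7] / [2, 6, 8] / [4] / [9]
Final shape: (4, 3, 1, 1).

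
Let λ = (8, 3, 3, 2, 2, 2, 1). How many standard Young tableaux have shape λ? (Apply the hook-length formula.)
# SYT of shape (8, 3, 3, 2, 2, 2, 1) = 261891630

Hook-length formula: f^λ = n! / Π hook(c), product over all cells c of the Young diagram. For λ = (8, 3, 3, 2, 2, 2, 1), n = 21 boxes. Hook lengths by row (left-to-right, top-to-bottom): [14, 12, 8, 5, 4, 3, 2, 1]; [8, 6, 2]; [7, 5, 1]; [5, 3]; [4, 2]; [3, 1]; [1]. Product of hooks = 195084288000. So f^λ = 21! / 195084288000 = 51090942171709440000 / 195084288000 = 261891630.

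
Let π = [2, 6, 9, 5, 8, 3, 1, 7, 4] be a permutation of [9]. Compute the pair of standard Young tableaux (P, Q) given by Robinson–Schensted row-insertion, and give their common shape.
P = [1, 3, 4] / [2, 7] / [5, 8] / [6, 9];  Q = [1, 2, 3] / [4, 5] / [6, 8] / [7, 9];  common shape = (3, 2, 2, 2)

Row-insert the values π_1, π_2, … into P one at a time, bumping the leftmost entry strictly greater than the inserted value down to the next row. The recording tableau Q records, in position (i, j), the step at which that cell was added to P.
  Insert 2 (step 1): P = [2];  Q = [1]
  Insert 6 (step 2): P = [2, 6];  Q = [1, 2]
  Insert 9 (step 3): P = [2, 6, 9];  Q = [1, 2, 3]
  Insert 5 (step 4): P = [2, 5, 9] / [6];  Q = [1, 2, 3] / [4]
  Insert 8 (step 5): P = [2, 5, 8] / [6, 9];  Q = [1, 2, 3] / [4, 5]
  Insert 3 (step 6): P = [2, 3, 8] / [5, 9] / [6];  Q = [1, 2, 3] / [4, 5] / [6]
  Insert 1 (step 7): P = [1, 3, 8] / [2, 9] / [5] / [6];  Q = [1, 2, 3] / [4, 5] / [6] / [7]
  Insert 7 (step 8): P = [1, 3, 7] / [2, 8] / [5, 9] / [6];  Q = [1, 2, 3] / [4, 5] / [6, 8] / [7]
  Insert 4 (step 9): P = [1, 3, 4] / [2, 7] / [5, 8] / [6, 9];  Q = [1, 2, 3] / [4, 5] / [6, 8] / [7, 9]
Final shape: (3, 2, 2, 2).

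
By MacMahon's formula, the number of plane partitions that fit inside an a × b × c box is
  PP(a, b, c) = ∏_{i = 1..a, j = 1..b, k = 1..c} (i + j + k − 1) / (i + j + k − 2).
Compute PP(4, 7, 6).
PP(4, 7, 6) = 12544848030

Evaluate the triple product over i = 1..4, j = 1..7, k = 1..6. The factors are (2/1) · (3/2) · (4/3) · (5/4) · (6/5) · (7/6) · (3/2) · (4/3) · … (168 factors total). The numerators and denominators telescope so the product is an integer; carrying out the multiplication exactly gives PP(4, 7, 6) = 12544848030.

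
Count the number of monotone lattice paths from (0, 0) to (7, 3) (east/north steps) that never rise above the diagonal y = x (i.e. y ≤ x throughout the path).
Number of paths = 75

By the reflection principle (André's argument), the number of monotone paths to (7, 3) with n ≤ m that never go above y = x is C(10, 7) − C(10, 8) = 120 − 45 = 75.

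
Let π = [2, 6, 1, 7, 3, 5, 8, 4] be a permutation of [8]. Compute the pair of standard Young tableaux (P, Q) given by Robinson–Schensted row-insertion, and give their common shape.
P = [1, 3, 4, 8] / [2, 5, 7] / [6];  Q = [1, 2, 4, 7] / [3, 5, 6] / [8];  common shape = (4, 3, 1)

Row-insert the values π_1, π_2, … into P one at a time, bumping the leftmost entry strictly greater than the inserted value down to the next row. The recording tableau Q records, in position (i, j), the step at which that cell was added to P.
  Insert 2 (step 1): P = [2];  Q = [1]
  Insert 6 (step 2): P = [2, 6];  Q = [1, 2]
  Insert 1 (step 3): P = [1, 6] / [2];  Q = [1, 2] / [3]
  Insert 7 (step 4): P = [1, 6, 7] / [2];  Q = [1, 2, 4] / [3]
  Insert 3 (step 5): P = [1, 3, 7] / [2, 6];  Q = [1, 2, 4] / [3, 5]
  Insert 5 (step 6): P = [1, 3, 5] / [2, 6, 7];  Q = [1, 2, 4] / [3, 5, 6]
  Insert 8 (step 7): P = [1, 3, 5, 8] / [2, 6, 7];  Q = [1, 2, 4, 7] / [3, 5, 6]
  Insert 4 (step 8): P = [1, 3, 4, 8] / [2, 5, 7] / [6];  Q = [1, 2, 4, 7] / [3, 5, 6] / [8]
Final shape: (4, 3, 1).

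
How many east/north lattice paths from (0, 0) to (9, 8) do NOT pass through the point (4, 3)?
Number of paths = 15490

Total paths from (0, 0) to (9, 8): C(17, 9) = 24310. Paths through (4, 3): (paths (0, 0) → (4, 3)) × (paths (4, 3) → (9, 8)) = C(7, 4) · C(10, 5) = 35 · 252 = 8820. Avoidance count = 24310 − 8820 = 15490.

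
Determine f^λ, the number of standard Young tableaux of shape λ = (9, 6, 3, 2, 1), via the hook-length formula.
# SYT of shape (9, 6, 3, 2, 1) = 370442240

Hook-length formula: f^λ = n! / Π hook(c), product over all cells c of the Young diagram. For λ = (9, 6, 3, 2, 1), n = 21 boxes. Hook lengths by row (left-to-right, top-to-bottom): [13, 11, 9, 7, 6, 5, 3, 2, 1]; [9, 7, 5, 3, 2, 1]; [5, 3, 1]; [3, 1]; [1]. Product of hooks = 137918781000. So f^λ = 21! / 137918781000 = 51090942171709440000 / 137918781000 = 370442240.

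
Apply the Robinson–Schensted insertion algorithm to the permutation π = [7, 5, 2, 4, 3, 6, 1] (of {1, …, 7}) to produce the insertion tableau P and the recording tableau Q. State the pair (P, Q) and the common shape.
P = [1, 3, 6] / [2] / [4] / [5] / [7];  Q = [1, 4, 6] / [2] / [3] / [5] / [7];  common shape = (3, 1, 1, 1, 1)

Row-insert the values π_1, π_2, … into P one at a time, bumping the leftmost entry strictly greater than the inserted value down to the next row. The recording tableau Q records, in position (i, j), the step at which that cell was added to P.
  Insert 7 (step 1): P = [7];  Q = [1]
  Insert 5 (step 2): P = [5] / [7];  Q = [1] / [2]
  Insert 2 (step 3): P = [2] / [5] / [7];  Q = [1] / [2] / [3]
  Insert 4 (step 4): P = [2, 4] / [5] / [7];  Q = [1, 4] / [2] / [3]
  Insert 3 (step 5): P = [2, 3] / [4] / [5] / [7];  Q = [1, 4] / [2] / [3] / [5]
  Insert 6 (step 6): P = [2, 3, 6] / [4] / [5] / [7];  Q = [1, 4, 6] / [2] / [3] / [5]
  Insert 1 (step 7): P = [1, 3, 6] / [2] / [4] / [5] / [7];  Q = [1, 4, 6] / [2] / [3] / [5] / [7]
Final shape: (3, 1, 1, 1, 1).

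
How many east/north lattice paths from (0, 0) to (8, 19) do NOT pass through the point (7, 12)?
Number of paths = 1816971

Total paths from (0, 0) to (8, 19): C(27, 8) = 2220075. Paths through (7, 12): (paths (0, 0) → (7, 12)) × (paths (7, 12) → (8, 19)) = C(19, 7) · C(8, 1) = 50388 · 8 = 403104. Avoidance count = 2220075 − 403104 = 1816971.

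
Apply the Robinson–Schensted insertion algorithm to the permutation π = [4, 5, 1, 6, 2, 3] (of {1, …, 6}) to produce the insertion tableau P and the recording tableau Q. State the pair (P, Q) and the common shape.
P = [1, 2, 3] / [4, 5, 6];  Q = [1, 2, 4] / [3, 5, 6];  common shape = (3, 3)

Row-insert the values π_1, π_2, … into P one at a time, bumping the leftmost entry strictly greater than the inserted value down to the next row. The recording tableau Q records, in position (i, j), the step at which that cell was added to P.
  Insert 4 (step 1): P = [4];  Q = [1]
  Insert 5 (step 2): P = [4, 5];  Q = [1, 2]
  Insert 1 (step 3): P = [1, 5] / [4];  Q = [1, 2] / [3]
  Insert 6 (step 4): P = [1, 5, 6] / [4];  Q = [1, 2, 4] / [3]
  Insert 2 (step 5): P = [1, 2, 6] / [4, 5];  Q = [1, 2, 4] / [3, 5]
  Insert 3 (step 6): P = [1, 2, 3] / [4, 5, 6];  Q = [1, 2, 4] / [3, 5, 6]
Final shape: (3, 3).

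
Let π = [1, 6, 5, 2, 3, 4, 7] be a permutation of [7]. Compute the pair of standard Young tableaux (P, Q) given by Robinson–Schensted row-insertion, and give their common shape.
P = [1, 2, 3, 4, 7] / [5] / [6];  Q = [1, 2, 5, 6, 7] / [3] / [4];  common shape = (5, 1, 1)

Row-insert the values π_1, π_2, … into P one at a time, bumping the leftmost entry strictly greater than the inserted value down to the next row. The recording tableau Q records, in position (i, j), the step at which that cell was added to P.
  Insert 1 (step 1): P = [1];  Q = [1]
  Insert 6 (step 2): P = [1, 6];  Q = [1, 2]
  Insert 5 (step 3): P = [1, 5] / [6];  Q = [1, 2] / [3]
  Insert 2 (step 4): P = [1, 2] / [5] / [6];  Q = [1, 2] / [3] / [4]
  Insert 3 (step 5): P = [1, 2, 3] / [5] / [6];  Q = [1, 2, 5] / [3] / [4]
  Insert 4 (step 6): P = [1, 2, 3, 4] / [5] / [6];  Q = [1, 2, 5, 6] / [3] / [4]
  Insert 7 (step 7): P = [1, 2, 3, 4, 7] / [5] / [6];  Q = [1, 2, 5, 6, 7] / [3] / [4]
Final shape: (5, 1, 1).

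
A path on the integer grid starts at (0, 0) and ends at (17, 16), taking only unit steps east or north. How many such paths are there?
Number of paths = 1166803110

A monotone lattice path from (0, 0) to (17, 16) consists of 17 east steps and 16 north steps in some order, so it is determined by which 17 of the 33 steps are east. The count is C(33, 17) = 1166803110.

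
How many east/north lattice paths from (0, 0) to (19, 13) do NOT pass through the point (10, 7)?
Number of paths = 250036360

Total paths from (0, 0) to (19, 13): C(32, 19) = 347373600. Paths through (10, 7): (paths (0, 0) → (10, 7)) × (paths (10, 7) → (19, 13)) = C(17, 10) · C(15, 9) = 19448 · 5005 = 97337240. Avoidance count = 347373600 − 97337240 = 250036360.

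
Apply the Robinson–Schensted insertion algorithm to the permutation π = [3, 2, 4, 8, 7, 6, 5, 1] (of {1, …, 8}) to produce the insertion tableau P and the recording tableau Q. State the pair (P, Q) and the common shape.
P = [1, 4, 5] / [2, 6] / [3] / [7] / [8];  Q = [1, 3, 4] / [2, 5] / [6] / [7] / [8];  common shape = (3, 2, 1, 1, 1)

Row-insert the values π_1, π_2, … into P one at a time, bumping the leftmost entry strictly greater than the inserted value down to the next row. The recording tableau Q records, in position (i, j), the step at which that cell was added to P.
  Insert 3 (step 1): P = [3];  Q = [1]
  Insert 2 (step 2): P = [2] / [3];  Q = [1] / [2]
  Insert 4 (step 3): P = [2, 4] / [3];  Q = [1, 3] / [2]
  Insert 8 (step 4): P = [2, 4, 8] / [3];  Q = [1, 3, 4] / [2]
  Insert 7 (step 5): P = [2, 4, 7] / [3, 8];  Q = [1, 3, 4] / [2, 5]
  Insert 6 (step 6): P = [2, 4, 6] / [3, 7] / [8];  Q = [1, 3, 4] / [2, 5] / [6]
  Insert 5 (step 7): P = [2, 4, 5] / [3, 6] / [7] / [8];  Q = [1, 3, 4] / [2, 5] / [6] / [7]
  Insert 1 (step 8): P = [1, 4, 5] / [2, 6] / [3] / [7] / [8];  Q = [1, 3, 4] / [2, 5] / [6] / [7] / [8]
Final shape: (3, 2, 1, 1, 1).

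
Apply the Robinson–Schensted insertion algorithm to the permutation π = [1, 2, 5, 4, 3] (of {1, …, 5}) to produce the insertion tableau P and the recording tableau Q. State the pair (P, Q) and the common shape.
P = [1, 2, 3] / [4] / [5];  Q = [1, 2, 3] / [4] / [5];  common shape = (3, 1, 1)

Row-insert the values π_1, π_2, … into P one at a time, bumping the leftmost entry strictly greater than the inserted value down to the next row. The recording tableau Q records, in position (i, j), the step at which that cell was added to P.
  Insert 1 (step 1): P = [1];  Q = [1]
  Insert 2 (step 2): P = [1, 2];  Q = [1, 2]
  Insert 5 (step 3): P = [1, 2, 5];  Q = [1, 2, 3]
  Insert 4 (step 4): P = [1, 2, 4] / [5];  Q = [1, 2, 3] / [4]
  Insert 3 (step 5): P = [1, 2, 3] / [4] / [5];  Q = [1, 2, 3] / [4] / [5]
Final shape: (3, 1, 1).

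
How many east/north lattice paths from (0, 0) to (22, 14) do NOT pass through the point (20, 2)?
Number of paths = 3796276179

Total paths from (0, 0) to (22, 14): C(36, 22) = 3796297200. Paths through (20, 2): (paths (0, 0) → (20, 2)) × (paths (20, 2) → (22, 14)) = C(22, 20) · C(14, 2) = 231 · 91 = 21021. Avoidance count = 3796297200 − 21021 = 3796276179.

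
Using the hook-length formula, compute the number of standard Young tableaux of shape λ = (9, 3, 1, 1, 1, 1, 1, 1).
# SYT of shape (9, 3, 1, 1, 1, 1, 1, 1) = 595595

Hook-length formula: f^λ = n! / Π hook(c), product over all cells c of the Young diagram. For λ = (9, 3, 1, 1, 1, 1, 1, 1), n = 18 boxes. Hook lengths by row (left-to-right, top-to-bottom): [16, 9, 8, 6, 5, 4, 3, 2, 1]; [9, 2, 1]; [6]; [5]; [4]; [3]; [2]; [1]. Product of hooks = 10749542400. So f^λ = 18! / 10749542400 = 6402373705728000 / 10749542400 = 595595.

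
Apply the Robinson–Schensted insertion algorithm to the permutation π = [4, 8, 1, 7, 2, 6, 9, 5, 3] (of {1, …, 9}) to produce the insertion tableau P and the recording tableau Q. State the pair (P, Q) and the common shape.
P = [1, 2, 3, 9] / [4, 5] / [6] / [7] / [8];  Q = [1, 2, 6, 7] / [3, 4] / [5] / [8] / [9];  common shape = (4, 2, 1, 1, 1)

Row-insert the values π_1, π_2, … into P one at a time, bumping the leftmost entry strictly greater than the inserted value down to the next row. The recording tableau Q records, in position (i, j), the step at which that cell was added to P.
  Insert 4 (step 1): P = [4];  Q = [1]
  Insert 8 (step 2): P = [4, 8];  Q = [1, 2]
  Insert 1 (step 3): P = [1, 8] / [4];  Q = [1, 2] / [3]
  Insert 7 (step 4): P = [1, 7] / [4, 8];  Q = [1, 2] / [3, 4]
  Insert 2 (step 5): P = [1, 2] / [4, 7] / [8];  Q = [1, 2] / [3, 4] / [5]
  Insert 6 (step 6): P = [1, 2, 6] / [4, 7] / [8];  Q = [1, 2, 6] / [3, 4] / [5]
  Insert 9 (step 7): P = [1, 2, 6, 9] / [4, 7] / [8];  Q = [1, 2, 6, 7] / [3, 4] / [5]
  Insert 5 (step 8): P = [1, 2, 5, 9] / [4, 6] / [7] / [8];  Q = [1, 2, 6, 7] / [3, 4] / [5] / [8]
  Insert 3 (step 9): P = [1, 2, 3, 9] / [4, 5] / [6] / [7] / [8];  Q = [1, 2, 6, 7] / [3, 4] / [5] / [8] / [9]
Final shape: (4, 2, 1, 1, 1).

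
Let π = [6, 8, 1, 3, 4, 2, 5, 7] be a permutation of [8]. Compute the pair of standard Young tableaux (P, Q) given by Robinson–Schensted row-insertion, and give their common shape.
P = [1, 2, 4, 5, 7] / [3, 8] / [6];  Q = [1, 2, 5, 7, 8] / [3, 4] / [6];  common shape = (5, 2, 1)

Row-insert the values π_1, π_2, … into P one at a time, bumping the leftmost entry strictly greater than the inserted value down to the next row. The recording tableau Q records, in position (i, j), the step at which that cell was added to P.
  Insert 6 (step 1): P = [6];  Q = [1]
  Insert 8 (step 2): P = [6, 8];  Q = [1, 2]
  Insert 1 (step 3): P = [1, 8] / [6];  Q = [1, 2] / [3]
  Insert 3 (step 4): P = [1, 3] / [6, 8];  Q = [1, 2] / [3, 4]
  Insert 4 (step 5): P = [1, 3, 4] / [6, 8];  Q = [1, 2, 5] / [3, 4]
  Insert 2 (step 6): P = [1, 2, 4] / [3, 8] / [6];  Q = [1, 2, 5] / [3, 4] / [6]
  Insert 5 (step 7): P = [1, 2, 4, 5] / [3, 8] / [6];  Q = [1, 2, 5, 7] / [3, 4] / [6]
  Insert 7 (step 8): P = [1, 2, 4, 5, 7] / [3, 8] / [6];  Q = [1, 2, 5, 7, 8] / [3, 4] / [6]
Final shape: (5, 2, 1).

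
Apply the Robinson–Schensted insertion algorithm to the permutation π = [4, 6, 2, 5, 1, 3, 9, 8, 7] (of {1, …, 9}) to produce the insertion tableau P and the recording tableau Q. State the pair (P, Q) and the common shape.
P = [1, 3, 7] / [2, 5, 8] / [4, 6, 9];  Q = [1, 2, 7] / [3, 4, 8] / [5, 6, 9];  common shape = (3, 3, 3)

Row-insert the values π_1, π_2, … into P one at a time, bumping the leftmost entry strictly greater than the inserted value down to the next row. The recording tableau Q records, in position (i, j), the step at which that cell was added to P.
  Insert 4 (step 1): P = [4];  Q = [1]
  Insert 6 (step 2): P = [4, 6];  Q = [1, 2]
  Insert 2 (step 3): P = [2, 6] / [4];  Q = [1, 2] / [3]
  Insert 5 (step 4): P = [2, 5] / [4, 6];  Q = [1, 2] / [3, 4]
  Insert 1 (step 5): P = [1, 5] / [2, 6] / [4];  Q = [1, 2] / [3, 4] / [5]
  Insert 3 (step 6): P = [1, 3] / [2, 5] / [4, 6];  Q = [1, 2] / [3, 4] / [5, 6]
  Insert 9 (step 7): P = [1, 3, 9] / [2, 5] / [4, 6];  Q = [1, 2, 7] / [3, 4] / [5, 6]
  Insert 8 (step 8): P = [1, 3, 8] / [2, 5, 9] / [4, 6];  Q = [1, 2, 7] / [3, 4, 8] / [5, 6]
  Insert 7 (step 9): P = [1, 3, 7] / [2, 5, 8] / [4, 6, 9];  Q = [1, 2, 7] / [3, 4, 8] / [5, 6, 9]
Final shape: (3, 3, 3).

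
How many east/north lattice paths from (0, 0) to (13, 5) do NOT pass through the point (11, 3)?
Number of paths = 6384

Total paths from (0, 0) to (13, 5): C(18, 13) = 8568. Paths through (11, 3): (paths (0, 0) → (11, 3)) × (paths (11, 3) → (13, 5)) = C(14, 11) · C(4, 2) = 364 · 6 = 2184. Avoidance count = 8568 − 2184 = 6384.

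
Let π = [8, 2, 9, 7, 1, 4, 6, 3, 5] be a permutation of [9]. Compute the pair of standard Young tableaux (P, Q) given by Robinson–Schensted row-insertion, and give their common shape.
P = [1, 3, 5] / [2, 4, 6] / [7, 9] / [8];  Q = [1, 3, 7] / [2, 4, 9] / [5, 6] / [8];  common shape = (3, 3, 2, 1)

Row-insert the values π_1, π_2, … into P one at a time, bumping the leftmost entry strictly greater than the inserted value down to the next row. The recording tableau Q records, in position (i, j), the step at which that cell was added to P.
  Insert 8 (step 1): P = [8];  Q = [1]
  Insert 2 (step 2): P = [2] / [8];  Q = [1] / [2]
  Insert 9 (step 3): P = [2, 9] / [8];  Q = [1, 3] / [2]
  Insert 7 (step 4): P = [2, 7] / [8, 9];  Q = [1, 3] / [2, 4]
  Insert 1 (step 5): P = [1, 7] / [2, 9] / [8];  Q = [1, 3] / [2, 4] / [5]
  Insert 4 (step 6): P = [1, 4] / [2, 7] / [8, 9];  Q = [1, 3] / [2, 4] / [5, 6]
  Insert 6 (step 7): P = [1, 4, 6] / [2, 7] / [8, 9];  Q = [1, 3, 7] / [2, 4] / [5, 6]
  Insert 3 (step 8): P = [1, 3, 6] / [2, 4] / [7, 9] / [8];  Q = [1, 3, 7] / [2, 4] / [5, 6] / [8]
  Insert 5 (step 9): P = [1, 3, 5] / [2, 4, 6] / [7, 9] / [8];  Q = [1, 3, 7] / [2, 4, 9] / [5, 6] / [8]
Final shape: (3, 3, 2, 1).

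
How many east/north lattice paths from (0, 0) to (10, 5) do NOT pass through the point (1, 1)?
Number of paths = 1573

Total paths from (0, 0) to (10, 5): C(15, 10) = 3003. Paths through (1, 1): (paths (0, 0) → (1, 1)) × (paths (1, 1) → (10, 5)) = C(2, 1) · C(13, 9) = 2 · 715 = 1430. Avoidance count = 3003 − 1430 = 1573.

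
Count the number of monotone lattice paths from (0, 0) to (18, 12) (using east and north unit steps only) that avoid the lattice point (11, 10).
Number of paths = 73795449

Total paths from (0, 0) to (18, 12): C(30, 18) = 86493225. Paths through (11, 10): (paths (0, 0) → (11, 10)) × (paths (11, 10) → (18, 12)) = C(21, 11) · C(9, 7) = 352716 · 36 = 12697776. Avoidance count = 86493225 − 12697776 = 73795449.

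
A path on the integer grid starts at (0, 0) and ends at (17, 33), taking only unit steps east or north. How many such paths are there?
Number of paths = 9847379391150

A monotone lattice path from (0, 0) to (17, 33) consists of 17 east steps and 33 north steps in some order, so it is determined by which 17 of the 50 steps are east. The count is C(50, 17) = 9847379391150.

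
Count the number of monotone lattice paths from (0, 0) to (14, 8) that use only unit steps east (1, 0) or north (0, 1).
Number of paths = 319770

A monotone lattice path from (0, 0) to (14, 8) consists of 14 east steps and 8 north steps in some order, so it is determined by which 14 of the 22 steps are east. The count is C(22, 14) = 319770.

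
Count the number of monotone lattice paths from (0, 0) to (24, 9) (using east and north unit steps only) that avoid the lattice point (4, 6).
Number of paths = 38195190

Total paths from (0, 0) to (24, 9): C(33, 24) = 38567100. Paths through (4, 6): (paths (0, 0) → (4, 6)) × (paths (4, 6) → (24, 9)) = C(10, 4) · C(23, 20) = 210 · 1771 = 371910. Avoidance count = 38567100 − 371910 = 38195190.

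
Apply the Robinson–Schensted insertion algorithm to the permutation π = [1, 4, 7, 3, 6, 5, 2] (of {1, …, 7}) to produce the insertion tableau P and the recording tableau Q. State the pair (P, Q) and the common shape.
P = [1, 2, 5] / [3, 6] / [4] / [7];  Q = [1, 2, 3] / [4, 5] / [6] / [7];  common shape = (3, 2, 1, 1)

Row-insert the values π_1, π_2, … into P one at a time, bumping the leftmost entry strictly greater than the inserted value down to the next row. The recording tableau Q records, in position (i, j), the step at which that cell was added to P.
  Insert 1 (step 1): P = [1];  Q = [1]
  Insert 4 (step 2): P = [1, 4];  Q = [1, 2]
  Insert 7 (step 3): P = [1, 4, 7];  Q = [1, 2, 3]
  Insert 3 (step 4): P = [1, 3, 7] / [4];  Q = [1, 2, 3] / [4]
  Insert 6 (step 5): P = [1, 3, 6] / [4, 7];  Q = [1, 2, 3] / [4, 5]
  Insert 5 (step 6): P = [1, 3, 5] / [4, 6] / [7];  Q = [1, 2, 3] / [4, 5] / [6]
  Insert 2 (step 7): P = [1, 2, 5] / [3, 6] / [4] / [7];  Q = [1, 2, 3] / [4, 5] / [6] / [7]
Final shape: (3, 2, 1, 1).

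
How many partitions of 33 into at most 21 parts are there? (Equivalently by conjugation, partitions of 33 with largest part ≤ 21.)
p(33, parts ≤ 21) = 9948

Use the recurrence p(n, m) = p(n, m−1) + p(n−m, m): either the largest part is < m (count p(n, m−1)) or the largest part is exactly m (remove one copy of m, count p(n−m, m)). With p(0, ·) = 1 this gives p(33, parts ≤ 21) = 9948. (By conjugating Young diagrams, this also counts partitions of 33 into at most 21 parts.)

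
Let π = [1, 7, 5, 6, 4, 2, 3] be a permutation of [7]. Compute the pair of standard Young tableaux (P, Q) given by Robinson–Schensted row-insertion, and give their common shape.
P = [1, 2, 3] / [4, 6] / [5] / [7];  Q = [1, 2, 4] / [3, 7] / [5] / [6];  common shape = (3, 2, 1, 1)

Row-insert the values π_1, π_2, … into P one at a time, bumping the leftmost entry strictly greater than the inserted value down to the next row. The recording tableau Q records, in position (i, j), the step at which that cell was added to P.
  Insert 1 (step 1): P = [1];  Q = [1]
  Insert 7 (step 2): P = [1, 7];  Q = [1, 2]
  Insert 5 (step 3): P = [1, 5] / [7];  Q = [1, 2] / [3]
  Insert 6 (step 4): P = [1, 5, 6] / [7];  Q = [1, 2, 4] / [3]
  Insert 4 (step 5): P = [1, 4, 6] / [5] / [7];  Q = [1, 2, 4] / [3] / [5]
  Insert 2 (step 6): P = [1, 2, 6] / [4] / [5] / [7];  Q = [1, 2, 4] / [3] / [5] / [6]
  Insert 3 (step 7): P = [1, 2, 3] / [4, 6] / [5] / [7];  Q = [1, 2, 4] / [3, 7] / [5] / [6]
Final shape: (3, 2, 1, 1).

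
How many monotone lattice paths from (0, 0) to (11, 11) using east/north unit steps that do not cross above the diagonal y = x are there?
C_11 = 58786

These NE paths below the diagonal are counted by the Catalan number C_n = (1/(n + 1)) · C(2n, n). For n = 11: C_11 = (1/12) · C(22, 11) = 705432/12 = 58786.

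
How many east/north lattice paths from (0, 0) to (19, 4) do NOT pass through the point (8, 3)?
Number of paths = 6875

Total paths from (0, 0) to (19, 4): C(23, 19) = 8855. Paths through (8, 3): (paths (0, 0) → (8, 3)) × (paths (8, 3) → (19, 4)) = C(11, 8) · C(12, 11) = 165 · 12 = 1980. Avoidance count = 8855 − 1980 = 6875.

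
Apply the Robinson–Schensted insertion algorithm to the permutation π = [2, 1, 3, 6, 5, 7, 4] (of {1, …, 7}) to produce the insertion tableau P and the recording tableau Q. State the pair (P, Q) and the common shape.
P = [1, 3, 4, 7] / [2, 5] / [6];  Q = [1, 3, 4, 6] / [2, 5] / [7];  common shape = (4, 2, 1)

Row-insert the values π_1, π_2, … into P one at a time, bumping the leftmost entry strictly greater than the inserted value down to the next row. The recording tableau Q records, in position (i, j), the step at which that cell was added to P.
  Insert 2 (step 1): P = [2];  Q = [1]
  Insert 1 (step 2): P = [1] / [2];  Q = [1] / [2]
  Insert 3 (step 3): P = [1, 3] / [2];  Q = [1, 3] / [2]
  Insert 6 (step 4): P = [1, 3, 6] / [2];  Q = [1, 3, 4] / [2]
  Insert 5 (step 5): P = [1, 3, 5] / [2, 6];  Q = [1, 3, 4] / [2, 5]
  Insert 7 (step 6): P = [1, 3, 5, 7] / [2, 6];  Q = [1, 3, 4, 6] / [2, 5]
  Insert 4 (step 7): P = [1, 3, 4, 7] / [2, 5] / [6];  Q = [1, 3, 4, 6] / [2, 5] / [7]
Final shape: (4, 2, 1).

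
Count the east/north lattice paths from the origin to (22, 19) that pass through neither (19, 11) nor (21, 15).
Number of paths = 211906700400

Inclusion–exclusion. Total paths: C(41, 22) = 244662670200. Through P₁: C(30, 19)·C(11, 3) = 9013504500. Through P₂: C(36, 21)·C(5, 1) = 27839512800. Since P₁ is strictly southwest of P₂, a monotone path through both must visit P₁ then P₂; paths through both = C(30, 19)·C(6, 2)·C(5, 1) = 4097047500. Avoid both = 244662670200 − 9013504500 − 27839512800 + 4097047500 = 211906700400.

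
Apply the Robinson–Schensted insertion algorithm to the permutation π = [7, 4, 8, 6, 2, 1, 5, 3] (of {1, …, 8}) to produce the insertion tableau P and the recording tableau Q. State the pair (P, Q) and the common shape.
P = [1, 3] / [2, 5] / [4, 6] / [7, 8];  Q = [1, 3] / [2, 4] / [5, 7] / [6, 8];  common shape = (2, 2, 2, 2)

Row-insert the values π_1, π_2, … into P one at a time, bumping the leftmost entry strictly greater than the inserted value down to the next row. The recording tableau Q records, in position (i, j), the step at which that cell was added to P.
  Insert 7 (step 1): P = [7];  Q = [1]
  Insert 4 (step 2): P = [4] / [7];  Q = [1] / [2]
  Insert 8 (step 3): P = [4, 8] / [7];  Q = [1, 3] / [2]
  Insert 6 (step 4): P = [4, 6] / [7, 8];  Q = [1, 3] / [2, 4]
  Insert 2 (step 5): P = [2, 6] / [4, 8] / [7];  Q = [1, 3] / [2, 4] / [5]
  Insert 1 (step 6): P = [1, 6] / [2, 8] / [4] / [7];  Q = [1, 3] / [2, 4] / [5] / [6]
  Insert 5 (step 7): P = [1, 5] / [2, 6] / [4, 8] / [7];  Q = [1, 3] / [2, 4] / [5, 7] / [6]
  Insert 3 (step 8): P = [1, 3] / [2, 5] / [4, 6] / [7, 8];  Q = [1, 3] / [2, 4] / [5, 7] / [6, 8]
Final shape: (2, 2, 2, 2).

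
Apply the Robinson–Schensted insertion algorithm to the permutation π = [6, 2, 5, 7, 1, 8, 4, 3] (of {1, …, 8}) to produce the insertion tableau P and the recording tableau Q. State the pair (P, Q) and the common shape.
P = [1, 3, 7, 8] / [2, 4] / [5] / [6];  Q = [1, 3, 4, 6] / [2, 7] / [5] / [8];  common shape = (4, 2, 1, 1)

Row-insert the values π_1, π_2, … into P one at a time, bumping the leftmost entry strictly greater than the inserted value down to the next row. The recording tableau Q records, in position (i, j), the step at which that cell was added to P.
  Insert 6 (step 1): P = [6];  Q = [1]
  Insert 2 (step 2): P = [2] / [6];  Q = [1] / [2]
  Insert 5 (step 3): P = [2, 5] / [6];  Q = [1, 3] / [2]
  Insert 7 (step 4): P = [2, 5, 7] / [6];  Q = [1, 3, 4] / [2]
  Insert 1 (step 5): P = [1, 5, 7] / [2] / [6];  Q = [1, 3, 4] / [2] / [5]
  Insert 8 (step 6): P = [1, 5, 7, 8] / [2] / [6];  Q = [1, 3, 4, 6] / [2] / [5]
  Insert 4 (step 7): P = [1, 4, 7, 8] / [2, 5] / [6];  Q = [1, 3, 4, 6] / [2, 7] / [5]
  Insert 3 (step 8): P = [1, 3, 7, 8] / [2, 4] / [5] / [6];  Q = [1, 3, 4, 6] / [2, 7] / [5] / [8]
Final shape: (4, 2, 1, 1).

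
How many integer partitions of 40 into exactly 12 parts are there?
p(40, 12 parts) = 3036

Partitions of n into exactly k parts are in bijection with partitions of n − k into at most k parts (subtract 1 from each part). So p(40, exactly 12) = p(28, parts ≤ 12). Computing via the recurrence p(m, j) = p(m, j−1) + p(m−j, j) gives 3036.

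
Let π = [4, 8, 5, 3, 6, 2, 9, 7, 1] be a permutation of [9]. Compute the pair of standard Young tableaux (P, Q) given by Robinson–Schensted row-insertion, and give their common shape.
P = [1, 5, 6, 7] / [2, 9] / [3] / [4] / [8];  Q = [1, 2, 5, 7] / [3, 8] / [4] / [6] / [9];  common shape = (4, 2, 1, 1, 1)

Row-insert the values π_1, π_2, … into P one at a time, bumping the leftmost entry strictly greater than the inserted value down to the next row. The recording tableau Q records, in position (i, j), the step at which that cell was added to P.
  Insert 4 (step 1): P = [4];  Q = [1]
  Insert 8 (step 2): P = [4, 8];  Q = [1, 2]
  Insert 5 (step 3): P = [4, 5] / [8];  Q = [1, 2] / [3]
  Insert 3 (step 4): P = [3, 5] / [4] / [8];  Q = [1, 2] / [3] / [4]
  Insert 6 (step 5): P = [3, 5, 6] / [4] / [8];  Q = [1, 2, 5] / [3] / [4]
  Insert 2 (step 6): P = [2, 5, 6] / [3] / [4] / [8];  Q = [1, 2, 5] / [3] / [4] / [6]
  Insert 9 (step 7): P = [2, 5, 6, 9] / [3] / [4] / [8];  Q = [1, 2, 5, 7] / [3] / [4] / [6]
  Insert 7 (step 8): P = [2, 5, 6, 7] / [3, 9] / [4] / [8];  Q = [1, 2, 5, 7] / [3, 8] / [4] / [6]
  Insert 1 (step 9): P = [1, 5, 6, 7] / [2, 9] / [3] / [4] / [8];  Q = [1, 2, 5, 7] / [3, 8] / [4] / [6] / [9]
Final shape: (4, 2, 1, 1, 1).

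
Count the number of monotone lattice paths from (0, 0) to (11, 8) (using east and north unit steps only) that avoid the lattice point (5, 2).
Number of paths = 56178

Total paths from (0, 0) to (11, 8): C(19, 11) = 75582. Paths through (5, 2): (paths (0, 0) → (5, 2)) × (paths (5, 2) → (11, 8)) = C(7, 5) · C(12, 6) = 21 · 924 = 19404. Avoidance count = 75582 − 19404 = 56178.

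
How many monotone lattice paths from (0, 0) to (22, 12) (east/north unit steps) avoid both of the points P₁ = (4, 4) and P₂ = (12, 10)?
Number of paths = 410190014

Inclusion–exclusion. Total paths: C(34, 22) = 548354040. Through P₁: C(8, 4)·C(26, 18) = 109359250. Through P₂: C(22, 12)·C(12, 10) = 42678636. Since P₁ is strictly southwest of P₂, a monotone path through both must visit P₁ then P₂; paths through both = C(8, 4)·C(14, 8)·C(12, 10) = 13873860. Avoid both = 548354040 − 109359250 − 42678636 + 13873860 = 410190014.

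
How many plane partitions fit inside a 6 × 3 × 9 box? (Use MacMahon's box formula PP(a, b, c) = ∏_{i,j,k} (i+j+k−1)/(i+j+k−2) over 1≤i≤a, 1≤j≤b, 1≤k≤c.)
PP(6, 3, 9) = 2530768240

Evaluate the triple product over i = 1..6, j = 1..3, k = 1..9. The factors are (2/1) · (3/2) · (4/3) · (5/4) · (6/5) · (7/6) · (8/7) · (9/8) · … (162 factors total). The numerators and denominators telescope so the product is an integer; carrying out the multiplication exactly gives PP(6, 3, 9) = 2530768240.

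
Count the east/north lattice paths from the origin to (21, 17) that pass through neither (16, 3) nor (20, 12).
Number of paths = 27419275818

Inclusion–exclusion. Total paths: C(38, 21) = 28781143380. Through P₁: C(19, 16)·C(19, 5) = 11267532. Through P₂: C(32, 20)·C(6, 1) = 1354757040. Since P₁ is strictly southwest of P₂, a monotone path through both must visit P₁ then P₂; paths through both = C(19, 16)·C(13, 4)·C(6, 1) = 4157010. Avoid both = 28781143380 − 11267532 − 1354757040 + 4157010 = 27419275818.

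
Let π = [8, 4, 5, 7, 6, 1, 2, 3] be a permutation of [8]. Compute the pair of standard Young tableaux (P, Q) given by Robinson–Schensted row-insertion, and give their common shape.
P = [1, 2, 3] / [4, 5, 6] / [7] / [8];  Q = [1, 3, 4] / [2, 7, 8] / [5] / [6];  common shape = (3, 3, 1, 1)

Row-insert the values π_1, π_2, … into P one at a time, bumping the leftmost entry strictly greater than the inserted value down to the next row. The recording tableau Q records, in position (i, j), the step at which that cell was added to P.
  Insert 8 (step 1): P = [8];  Q = [1]
  Insert 4 (step 2): P = [4] / [8];  Q = [1] / [2]
  Insert 5 (step 3): P = [4, 5] / [8];  Q = [1, 3] / [2]
  Insert 7 (step 4): P = [4, 5, 7] / [8];  Q = [1, 3, 4] / [2]
  Insert 6 (step 5): P = [4, 5, 6] / [7] / [8];  Q = [1, 3, 4] / [2] / [5]
  Insert 1 (step 6): P = [1, 5, 6] / [4] / [7] / [8];  Q = [1, 3, 4] / [2] / [5] / [6]
  Insert 2 (step 7): P = [1, 2, 6] / [4, 5] / [7] / [8];  Q = [1, 3, 4] / [2, 7] / [5] / [6]
  Insert 3 (step 8): P = [1, 2, 3] / [4, 5, 6] / [7] / [8];  Q = [1, 3, 4] / [2, 7, 8] / [5] / [6]
Final shape: (3, 3, 1, 1).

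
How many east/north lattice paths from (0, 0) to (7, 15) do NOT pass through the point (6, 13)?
Number of paths = 89148

Total paths from (0, 0) to (7, 15): C(22, 7) = 170544. Paths through (6, 13): (paths (0, 0) → (6, 13)) × (paths (6, 13) → (7, 15)) = C(19, 6) · C(3, 1) = 27132 · 3 = 81396. Avoidance count = 170544 − 81396 = 89148.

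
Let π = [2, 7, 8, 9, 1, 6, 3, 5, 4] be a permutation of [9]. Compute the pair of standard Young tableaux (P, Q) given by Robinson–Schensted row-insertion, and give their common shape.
P = [1, 3, 4, 9] / [2, 5, 8] / [6] / [7];  Q = [1, 2, 3, 4] / [5, 6, 8] / [7] / [9];  common shape = (4, 3, 1, 1)

Row-insert the values π_1, π_2, … into P one at a time, bumping the leftmost entry strictly greater than the inserted value down to the next row. The recording tableau Q records, in position (i, j), the step at which that cell was added to P.
  Insert 2 (step 1): P = [2];  Q = [1]
  Insert 7 (step 2): P = [2, 7];  Q = [1, 2]
  Insert 8 (step 3): P = [2, 7, 8];  Q = [1, 2, 3]
  Insert 9 (step 4): P = [2, 7, 8, 9];  Q = [1, 2, 3, 4]
  Insert 1 (step 5): P = [1, 7, 8, 9] / [2];  Q = [1, 2, 3, 4] / [5]
  Insert 6 (step 6): P = [1, 6, 8, 9] / [2, 7];  Q = [1, 2, 3, 4] / [5, 6]
  Insert 3 (step 7): P = [1, 3, 8, 9] / [2, 6] / [7];  Q = [1, 2, 3, 4] / [5, 6] / [7]
  Insert 5 (step 8): P = [1, 3, 5, 9] / [2, 6, 8] / [7];  Q = [1, 2, 3, 4] / [5, 6, 8] / [7]
  Insert 4 (step 9): P = [1, 3, 4, 9] / [2, 5, 8] / [6] / [7];  Q = [1, 2, 3, 4] / [5, 6, 8] / [7] / [9]
Final shape: (4, 3, 1, 1).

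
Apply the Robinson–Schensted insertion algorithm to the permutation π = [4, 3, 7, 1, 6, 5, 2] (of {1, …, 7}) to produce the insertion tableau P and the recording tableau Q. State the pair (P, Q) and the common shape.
P = [1, 2] / [3, 5] / [4, 6] / [7];  Q = [1, 3] / [2, 5] / [4, 6] / [7];  common shape = (2, 2, 2, 1)

Row-insert the values π_1, π_2, … into P one at a time, bumping the leftmost entry strictly greater than the inserted value down to the next row. The recording tableau Q records, in position (i, j), the step at which that cell was added to P.
  Insert 4 (step 1): P = [4];  Q = [1]
  Insert 3 (step 2): P = [3] / [4];  Q = [1] / [2]
  Insert 7 (step 3): P = [3, 7] / [4];  Q = [1, 3] / [2]
  Insert 1 (step 4): P = [1, 7] / [3] / [4];  Q = [1, 3] / [2] / [4]
  Insert 6 (step 5): P = [1, 6] / [3, 7] / [4];  Q = [1, 3] / [2, 5] / [4]
  Insert 5 (step 6): P = [1, 5] / [3, 6] / [4, 7];  Q = [1, 3] / [2, 5] / [4, 6]
  Insert 2 (step 7): P = [1, 2] / [3, 5] / [4, 6] / [7];  Q = [1, 3] / [2, 5] / [4, 6] / [7]
Final shape: (2, 2, 2, 1).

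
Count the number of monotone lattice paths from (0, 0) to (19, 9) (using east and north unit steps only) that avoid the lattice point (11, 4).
Number of paths = 5150145

Total paths from (0, 0) to (19, 9): C(28, 19) = 6906900. Paths through (11, 4): (paths (0, 0) → (11, 4)) × (paths (11, 4) → (19, 9)) = C(15, 11) · C(13, 8) = 1365 · 1287 = 1756755. Avoidance count = 6906900 − 1756755 = 5150145.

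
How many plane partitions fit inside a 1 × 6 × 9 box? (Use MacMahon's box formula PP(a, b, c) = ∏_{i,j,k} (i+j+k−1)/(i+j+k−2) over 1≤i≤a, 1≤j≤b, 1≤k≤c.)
PP(1, 6, 9) = 5005

Evaluate the triple product over i = 1..1, j = 1..6, k = 1..9. The factors are (2/1) · (3/2) · (4/3) · (5/4) · (6/5) · (7/6) · (8/7) · (9/8) · … (54 factors total). The numerators and denominators telescope so the product is an integer; carrying out the multiplication exactly gives PP(1, 6, 9) = 5005.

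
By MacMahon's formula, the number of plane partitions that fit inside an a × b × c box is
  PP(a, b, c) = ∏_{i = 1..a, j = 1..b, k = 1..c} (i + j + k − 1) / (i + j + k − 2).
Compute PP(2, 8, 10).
PP(2, 8, 10) = 367479684

Evaluate the triple product over i = 1..2, j = 1..8, k = 1..10. The factors are (2/1) · (3/2) · (4/3) · (5/4) · (6/5) · (7/6) · (8/7) · (9/8) · … (160 factors total). The numerators and denominators telescope so the product is an integer; carrying out the multiplication exactly gives PP(2, 8, 10) = 367479684.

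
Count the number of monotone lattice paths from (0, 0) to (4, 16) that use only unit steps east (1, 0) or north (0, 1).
Number of paths = 4845

A monotone lattice path from (0, 0) to (4, 16) consists of 4 east steps and 16 north steps in some order, so it is determined by which 4 of the 20 steps are east. The count is C(20, 4) = 4845.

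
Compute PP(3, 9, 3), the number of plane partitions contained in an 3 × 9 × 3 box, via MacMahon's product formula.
PP(3, 9, 3) = 572572

Evaluate the triple product over i = 1..3, j = 1..9, k = 1..3. The factors are (2/1) · (3/2) · (4/3) · (3/2) · (4/3) · (5/4) · (4/3) · (5/4) · … (81 factors total). The numerators and denominators telescope so the product is an integer; carrying out the multiplication exactly gives PP(3, 9, 3) = 572572.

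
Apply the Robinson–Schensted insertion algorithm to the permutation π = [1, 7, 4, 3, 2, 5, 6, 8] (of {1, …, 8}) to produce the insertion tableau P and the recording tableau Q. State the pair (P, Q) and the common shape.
P = [1, 2, 5, 6, 8] / [3] / [4] / [7];  Q = [1, 2, 6, 7, 8] / [3] / [4] / [5];  common shape = (5, 1, 1, 1)

Row-insert the values π_1, π_2, … into P one at a time, bumping the leftmost entry strictly greater than the inserted value down to the next row. The recording tableau Q records, in position (i, j), the step at which that cell was added to P.
  Insert 1 (step 1): P = [1];  Q = [1]
  Insert 7 (step 2): P = [1, 7];  Q = [1, 2]
  Insert 4 (step 3): P = [1, 4] / [7];  Q = [1, 2] / [3]
  Insert 3 (step 4): P = [1, 3] / [4] / [7];  Q = [1, 2] / [3] / [4]
  Insert 2 (step 5): P = [1, 2] / [3] / [4] / [7];  Q = [1, 2] / [3] / [4] / [5]
  Insert 5 (step 6): P = [1, 2, 5] / [3] / [4] / [7];  Q = [1, 2, 6] / [3] / [4] / [5]
  Insert 6 (step 7): P = [1, 2, 5, 6] / [3] / [4] / [7];  Q = [1, 2, 6, 7] / [3] / [4] / [5]
  Insert 8 (step 8): P = [1, 2, 5, 6, 8] / [3] / [4] / [7];  Q = [1, 2, 6, 7, 8] / [3] / [4] / [5]
Final shape: (5, 1, 1, 1).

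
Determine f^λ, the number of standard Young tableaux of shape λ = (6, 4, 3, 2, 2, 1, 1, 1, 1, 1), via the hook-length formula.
# SYT of shape (6, 4, 3, 2, 2, 1, 1, 1, 1, 1) = 1493752260

Hook-length formula: f^λ = n! / Π hook(c), product over all cells c of the Young diagram. For λ = (6, 4, 3, 2, 2, 1, 1, 1, 1, 1), n = 22 boxes. Hook lengths by row (left-to-right, top-to-bottom): [15, 9, 6, 4, 2, 1]; [12, 6, 3, 1]; [10, 4, 1]; [8, 2]; [7, 1]; [5]; [4]; [3]; [2]; [1]. Product of hooks = 752467968000. So f^λ = 22! / 752467968000 = 1124000727777607680000 / 752467968000 = 1493752260.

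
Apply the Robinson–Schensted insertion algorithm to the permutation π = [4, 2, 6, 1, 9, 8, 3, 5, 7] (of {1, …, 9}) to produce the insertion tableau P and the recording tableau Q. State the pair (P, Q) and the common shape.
P = [1, 3, 5, 7] / [2, 6, 8] / [4, 9];  Q = [1, 3, 5, 9] / [2, 6, 8] / [4, 7];  common shape = (4, 3, 2)

Row-insert the values π_1, π_2, … into P one at a time, bumping the leftmost entry strictly greater than the inserted value down to the next row. The recording tableau Q records, in position (i, j), the step at which that cell was added to P.
  Insert 4 (step 1): P = [4];  Q = [1]
  Insert 2 (step 2): P = [2] / [4];  Q = [1] / [2]
  Insert 6 (step 3): P = [2, 6] / [4];  Q = [1, 3] / [2]
  Insert 1 (step 4): P = [1, 6] / [2] / [4];  Q = [1, 3] / [2] / [4]
  Insert 9 (step 5): P = [1, 6, 9] / [2] / [4];  Q = [1, 3, 5] / [2] / [4]
  Insert 8 (step 6): P = [1, 6, 8] / [2, 9] / [4];  Q = [1, 3, 5] / [2, 6] / [4]
  Insert 3 (step 7): P = [1, 3, 8] / [2, 6] / [4, 9];  Q = [1, 3, 5] / [2, 6] / [4, 7]
  Insert 5 (step 8): P = [1, 3, 5] / [2, 6, 8] / [4, 9];  Q = [1, 3, 5] / [2, 6, 8] / [4, 7]
  Insert 7 (step 9): P = [1, 3, 5, 7] / [2, 6, 8] / [4, 9];  Q = [1, 3, 5, 9] / [2, 6, 8] / [4, 7]
Final shape: (4, 3, 2).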